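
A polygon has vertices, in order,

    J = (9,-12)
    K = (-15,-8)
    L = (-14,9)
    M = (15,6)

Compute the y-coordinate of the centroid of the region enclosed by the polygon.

-52/51

Apply Gauss's area formula. First the cross-terms c_i = x_i·y_{i+1} − x_{i+1}·y_i:
  -252, -247, -219, -234  ⇒  2A = -952, A = -476.
Then Σ (y_i + y_{i+1})·c_i = 2912, so ȳ = 2912 / (6·(-476)) = -52/51.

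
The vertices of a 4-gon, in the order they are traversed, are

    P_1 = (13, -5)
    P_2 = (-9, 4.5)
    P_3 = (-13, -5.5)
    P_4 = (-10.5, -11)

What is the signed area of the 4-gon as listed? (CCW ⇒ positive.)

Σ = (13.5) + (108) + (85.25) + (195.5) = 402.25
Signed area = Σ/2 = 201.125 (positive ⇒ counter-clockwise traversal).

201.125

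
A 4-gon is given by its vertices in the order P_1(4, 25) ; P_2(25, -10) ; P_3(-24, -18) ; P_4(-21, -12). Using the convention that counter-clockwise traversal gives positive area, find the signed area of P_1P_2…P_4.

Σ = (-665) + (-690) + (-90) + (-477) = -1922
Signed area = Σ/2 = -961 (negative ⇒ clockwise traversal).

-961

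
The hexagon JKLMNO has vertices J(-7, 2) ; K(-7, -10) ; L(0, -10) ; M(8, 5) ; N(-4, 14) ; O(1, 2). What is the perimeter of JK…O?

|JK| = √((0)² + (-12)²) = √144 = 12
|KL| = √((7)² + (0)²) = √49 = 7
|LM| = √((8)² + (15)²) = √289 = 17
|MN| = √((-12)² + (9)²) = √225 = 15
|NO| = √((5)² + (-12)²) = √169 = 13
|OJ| = √((-8)² + (0)²) = √64 = 8
Perimeter = 12 + 7 + 17 + 15 + 13 + 8 = 72.

72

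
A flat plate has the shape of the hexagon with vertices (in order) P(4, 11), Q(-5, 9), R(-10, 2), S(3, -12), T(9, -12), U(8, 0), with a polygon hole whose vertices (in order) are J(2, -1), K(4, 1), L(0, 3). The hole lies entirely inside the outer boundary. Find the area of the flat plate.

Outer boundary:
P→Q: (4)(9) − (-5)(11) = 91
Q→R: (-5)(2) − (-10)(9) = 80
R→S: (-10)(-12) − (3)(2) = 114
S→T: (3)(-12) − (9)(-12) = 72
T→U: (9)(0) − (8)(-12) = 96
U→P: (8)(11) − (4)(0) = 88
Σ = 541
Area = |Σ|/2 = 270.5.
Hole:
J→K: (2)(1) − (4)(-1) = 6
K→L: (4)(3) − (0)(1) = 12
L→J: (0)(-1) − (2)(3) = -6
Σ = 12
Area = |Σ|/2 = 6.
Net area = 270.5 − 6 = 264.5.

264.5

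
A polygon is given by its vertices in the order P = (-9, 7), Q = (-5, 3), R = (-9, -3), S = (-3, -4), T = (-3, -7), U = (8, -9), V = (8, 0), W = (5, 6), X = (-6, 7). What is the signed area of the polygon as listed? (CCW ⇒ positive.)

190.5

Apply Gauss's area formula: 2A = Σ (x_i·y_{i+1} − x_{i+1}·y_i), indices taken mod 9.
Σ = (8) + (42) + (27) + (9) + (83) + (72) + (48) + (71) + (21) = 381
Signed area = Σ/2 = 190.5 (positive ⇒ counter-clockwise traversal).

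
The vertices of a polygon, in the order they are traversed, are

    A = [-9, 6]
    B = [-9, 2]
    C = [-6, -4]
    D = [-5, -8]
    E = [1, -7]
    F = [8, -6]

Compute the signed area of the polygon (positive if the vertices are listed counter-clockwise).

Σ = (36) + (48) + (28) + (43) + (50) + (-6) = 199
Signed area = Σ/2 = 99.5 (positive ⇒ counter-clockwise traversal).

99.5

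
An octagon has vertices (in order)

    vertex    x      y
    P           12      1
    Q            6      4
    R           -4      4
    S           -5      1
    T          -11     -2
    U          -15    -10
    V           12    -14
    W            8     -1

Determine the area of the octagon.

324.5

Apply the surveyor's formula: 2A = Σ (x_i·y_{i+1} − x_{i+1}·y_i), indices taken mod 8.
Σ = (42) + (40) + (16) + (21) + (80) + (330) + (100) + (20) = 649
Area = |Σ|/2 = 324.5.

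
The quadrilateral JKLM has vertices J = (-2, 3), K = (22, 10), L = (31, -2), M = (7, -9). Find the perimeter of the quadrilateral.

80

|JK| = √((24)² + (7)²) = √625 = 25
|KL| = √((9)² + (-12)²) = √225 = 15
|LM| = √((-24)² + (-7)²) = √625 = 25
|MJ| = √((-9)² + (12)²) = √225 = 15
Perimeter = 25 + 15 + 25 + 15 = 80.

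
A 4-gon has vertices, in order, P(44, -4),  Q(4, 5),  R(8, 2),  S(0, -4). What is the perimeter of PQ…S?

100

|PQ| = √((-40)² + (9)²) = √1681 = 41
|QR| = √((4)² + (-3)²) = √25 = 5
|RS| = √((-8)² + (-6)²) = √100 = 10
|SP| = √((44)² + (0)²) = √1936 = 44
Perimeter = 41 + 5 + 10 + 44 = 100.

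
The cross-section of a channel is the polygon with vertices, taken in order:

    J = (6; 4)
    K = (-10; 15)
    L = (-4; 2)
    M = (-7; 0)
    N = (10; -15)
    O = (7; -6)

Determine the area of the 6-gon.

Apply Gauss's area formula: 2A = Σ (x_i·y_{i+1} − x_{i+1}·y_i), indices taken mod 6.
Σ = (130) + (40) + (14) + (105) + (45) + (64) = 398
Area = |Σ|/2 = 199.

199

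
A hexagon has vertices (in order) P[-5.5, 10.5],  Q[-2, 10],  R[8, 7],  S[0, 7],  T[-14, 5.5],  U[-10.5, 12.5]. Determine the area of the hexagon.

66.375

Apply Gauss's area formula: 2A = Σ (x_i·y_{i+1} − x_{i+1}·y_i), indices taken mod 6.
P→Q: (-5.5)(10) − (-2)(10.5) = -34
Q→R: (-2)(7) − (8)(10) = -94
R→S: (8)(7) − (0)(7) = 56
S→T: (0)(5.5) − (-14)(7) = 98
T→U: (-14)(12.5) − (-10.5)(5.5) = -117.25
U→P: (-10.5)(10.5) − (-5.5)(12.5) = -41.5
Σ = -132.75
Area = |Σ|/2 = 66.375.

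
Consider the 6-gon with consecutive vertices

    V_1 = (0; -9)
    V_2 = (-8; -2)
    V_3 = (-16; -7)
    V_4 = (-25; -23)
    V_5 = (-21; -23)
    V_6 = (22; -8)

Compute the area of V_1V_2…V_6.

Apply Gauss's area formula: 2A = Σ (x_i·y_{i+1} − x_{i+1}·y_i), indices taken mod 6.
Cross-terms: -72, 24, 193, 92, 674, -198  ⇒  Σ = 713
Area = |Σ|/2 = 356.5.

356.5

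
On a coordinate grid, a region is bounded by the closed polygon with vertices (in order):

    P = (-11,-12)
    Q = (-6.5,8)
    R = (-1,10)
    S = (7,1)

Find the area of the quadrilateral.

183.5

Apply Gauss's area formula: 2A = Σ (x_i·y_{i+1} − x_{i+1}·y_i), indices taken mod 4.
P→Q: (-11)(8) − (-6.5)(-12) = -166
Q→R: (-6.5)(10) − (-1)(8) = -57
R→S: (-1)(1) − (7)(10) = -71
S→P: (7)(-12) − (-11)(1) = -73
Σ = -367
Area = |Σ|/2 = 183.5.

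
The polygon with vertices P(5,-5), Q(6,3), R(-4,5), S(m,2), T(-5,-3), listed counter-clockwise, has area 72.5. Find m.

-2

Write out the shoelace sum; only the two edges meeting at S involve m:
2·Area = [((-4)·2 − m·5) + (m·(-3) − (-5)·2)] + 127
       = -8·m + 129 = 145
⇒ m = -2.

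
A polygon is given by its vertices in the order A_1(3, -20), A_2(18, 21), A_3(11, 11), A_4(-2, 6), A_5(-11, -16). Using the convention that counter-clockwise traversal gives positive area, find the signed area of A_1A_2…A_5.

Σ = (423) + (-33) + (88) + (98) + (268) = 844
Signed area = Σ/2 = 422 (positive ⇒ counter-clockwise traversal).

422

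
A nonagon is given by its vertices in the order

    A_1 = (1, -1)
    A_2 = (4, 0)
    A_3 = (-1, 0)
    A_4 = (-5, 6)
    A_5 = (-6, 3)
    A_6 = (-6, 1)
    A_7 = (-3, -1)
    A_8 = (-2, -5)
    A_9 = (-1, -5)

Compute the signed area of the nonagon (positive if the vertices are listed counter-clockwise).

32

Apply Gauss's area formula: 2A = Σ (x_i·y_{i+1} − x_{i+1}·y_i), indices taken mod 9.
Cross-terms: 4, 0, -6, 21, 12, 9, 13, 5, 6  ⇒  Σ = 64
Signed area = Σ/2 = 32 (positive ⇒ counter-clockwise traversal).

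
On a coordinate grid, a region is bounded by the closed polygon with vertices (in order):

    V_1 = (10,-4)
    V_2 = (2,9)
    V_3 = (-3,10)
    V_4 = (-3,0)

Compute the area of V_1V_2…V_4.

Apply the surveyor's formula: 2A = Σ (x_i·y_{i+1} − x_{i+1}·y_i), indices taken mod 4.
Σ = (98) + (47) + (30) + (12) = 187
Area = |Σ|/2 = 93.5.

93.5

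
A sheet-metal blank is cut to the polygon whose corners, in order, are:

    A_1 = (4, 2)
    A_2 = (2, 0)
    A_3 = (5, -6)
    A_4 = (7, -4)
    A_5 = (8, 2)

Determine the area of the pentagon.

30

A_1→A_2: (4)(0) − (2)(2) = -4
A_2→A_3: (2)(-6) − (5)(0) = -12
A_3→A_4: (5)(-4) − (7)(-6) = 22
A_4→A_5: (7)(2) − (8)(-4) = 46
A_5→A_1: (8)(2) − (4)(2) = 8
Σ = 60
Area = |Σ|/2 = 30.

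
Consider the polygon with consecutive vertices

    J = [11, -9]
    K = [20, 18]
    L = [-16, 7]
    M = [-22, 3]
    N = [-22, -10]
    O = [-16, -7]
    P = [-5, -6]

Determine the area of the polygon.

682

Cross-terms: 378, 428, 106, 286, -6, 61, 111  ⇒  Σ = 1364
Area = |Σ|/2 = 682.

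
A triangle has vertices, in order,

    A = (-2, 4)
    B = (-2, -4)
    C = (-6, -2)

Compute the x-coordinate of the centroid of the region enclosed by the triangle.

-10/3

Apply Gauss's area formula. First the cross-terms c_i = x_i·y_{i+1} − x_{i+1}·y_i:
  16, -20, -28  ⇒  2A = -32, A = -16.
Then Σ (x_i + x_{i+1})·c_i = 320, so x̄ = 320 / (6·(-16)) = -10/3.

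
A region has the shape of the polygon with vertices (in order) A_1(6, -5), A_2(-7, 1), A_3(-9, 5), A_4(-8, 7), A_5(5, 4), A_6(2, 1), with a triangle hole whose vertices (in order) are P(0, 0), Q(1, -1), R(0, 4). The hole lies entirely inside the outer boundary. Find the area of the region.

80

Outer boundary:
Σ = (-29) + (-26) + (-23) + (-67) + (-3) + (-16) = -164
Area = |Σ|/2 = 82.
Hole:
Apply the shoelace formula: 2A = Σ (x_i·y_{i+1} − x_{i+1}·y_i), indices taken mod 3.
Σ = (0) + (4) + (0) = 4
Area = |Σ|/2 = 2.
Net area = 82 − 2 = 80.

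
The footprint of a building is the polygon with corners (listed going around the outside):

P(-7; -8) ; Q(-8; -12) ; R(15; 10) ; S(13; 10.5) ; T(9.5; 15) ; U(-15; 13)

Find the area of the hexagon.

401.125

Apply the shoelace (surveyor's) formula: 2A = Σ (x_i·y_{i+1} − x_{i+1}·y_i), indices taken mod 6.
Σ = (20) + (100) + (27.5) + (95.25) + (348.5) + (211) = 802.25
Area = |Σ|/2 = 401.125.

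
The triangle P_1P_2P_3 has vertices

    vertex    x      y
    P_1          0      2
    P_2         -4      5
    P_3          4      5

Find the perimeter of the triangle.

|P_1P_2| = √((-4)² + (3)²) = √25 = 5
|P_2P_3| = √((8)² + (0)²) = √64 = 8
|P_3P_1| = √((-4)² + (-3)²) = √25 = 5
Perimeter = 5 + 8 + 5 = 18.

18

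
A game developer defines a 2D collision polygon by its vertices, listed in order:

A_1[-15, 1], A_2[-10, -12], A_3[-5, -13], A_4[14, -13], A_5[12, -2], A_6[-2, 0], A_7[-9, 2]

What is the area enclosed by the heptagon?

324

Σ = (190) + (70) + (247) + (128) + (-4) + (-4) + (21) = 648
Area = |Σ|/2 = 324.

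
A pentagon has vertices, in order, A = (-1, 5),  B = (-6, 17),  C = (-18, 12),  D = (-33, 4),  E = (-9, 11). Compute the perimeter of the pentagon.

|AB| = √((-5)² + (12)²) = √169 = 13
|BC| = √((-12)² + (-5)²) = √169 = 13
|CD| = √((-15)² + (-8)²) = √289 = 17
|DE| = √((24)² + (7)²) = √625 = 25
|EA| = √((8)² + (-6)²) = √100 = 10
Perimeter = 13 + 13 + 17 + 25 + 10 = 78.

78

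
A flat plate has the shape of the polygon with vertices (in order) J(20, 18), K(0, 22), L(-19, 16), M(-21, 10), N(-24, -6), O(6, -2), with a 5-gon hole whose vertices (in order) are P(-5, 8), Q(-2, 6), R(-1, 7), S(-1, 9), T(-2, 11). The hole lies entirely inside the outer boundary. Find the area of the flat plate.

Outer boundary:
J→K: (20)(22) − (0)(18) = 440
K→L: (0)(16) − (-19)(22) = 418
L→M: (-19)(10) − (-21)(16) = 146
M→N: (-21)(-6) − (-24)(10) = 366
N→O: (-24)(-2) − (6)(-6) = 84
O→J: (6)(18) − (20)(-2) = 148
Σ = 1602
Area = |Σ|/2 = 801.
Hole:
Apply the shoelace formula: 2A = Σ (x_i·y_{i+1} − x_{i+1}·y_i), indices taken mod 5.
Σ = (-14) + (-8) + (-2) + (7) + (39) = 22
Area = |Σ|/2 = 11.
Net area = 801 − 11 = 790.

790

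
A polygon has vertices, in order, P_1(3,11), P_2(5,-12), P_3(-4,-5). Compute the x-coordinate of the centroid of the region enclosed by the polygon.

Apply the shoelace (surveyor's) formula. First the cross-terms c_i = x_i·y_{i+1} − x_{i+1}·y_i:
  -91, -73, -29  ⇒  2A = -193, A = -96.5.
Then Σ (x_i + x_{i+1})·c_i = -772, so x̄ = -772 / (6·(-96.5)) = 4/3.

4/3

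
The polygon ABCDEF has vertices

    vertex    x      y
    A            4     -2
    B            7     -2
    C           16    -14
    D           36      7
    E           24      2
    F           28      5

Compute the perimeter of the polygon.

|AB| = √((3)² + (0)²) = √9 = 3
|BC| = √((9)² + (-12)²) = √225 = 15
|CD| = √((20)² + (21)²) = √841 = 29
|DE| = √((-12)² + (-5)²) = √169 = 13
|EF| = √((4)² + (3)²) = √25 = 5
|FA| = √((-24)² + (-7)²) = √625 = 25
Perimeter = 3 + 15 + 29 + 13 + 5 + 25 = 90.

90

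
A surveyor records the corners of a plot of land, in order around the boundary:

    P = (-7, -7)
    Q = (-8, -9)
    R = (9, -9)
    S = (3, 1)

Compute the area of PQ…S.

Cross-terms: 7, 153, 36, -14  ⇒  Σ = 182
Area = |Σ|/2 = 91.

91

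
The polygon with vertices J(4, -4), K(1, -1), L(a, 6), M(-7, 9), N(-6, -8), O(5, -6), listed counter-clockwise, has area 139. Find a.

The doubled signed area Σ (x_i y_{i+1} − x_{i+1} y_i) is linear in a.
With a=0 it equals 238; the coefficient of a is 10 (from the two edges through L).
So 10·a + 238 = 2·139 = 278 ⇒ a = 4.

4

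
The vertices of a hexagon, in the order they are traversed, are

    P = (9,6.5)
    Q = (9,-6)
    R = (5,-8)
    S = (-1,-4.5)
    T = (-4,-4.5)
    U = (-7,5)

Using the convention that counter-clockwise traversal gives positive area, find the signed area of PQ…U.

-170.25

Apply the surveyor's formula: 2A = Σ (x_i·y_{i+1} − x_{i+1}·y_i), indices taken mod 6.
Σ = (-112.5) + (-42) + (-30.5) + (-13.5) + (-51.5) + (-90.5) = -340.5
Signed area = Σ/2 = -170.25 (negative ⇒ clockwise traversal).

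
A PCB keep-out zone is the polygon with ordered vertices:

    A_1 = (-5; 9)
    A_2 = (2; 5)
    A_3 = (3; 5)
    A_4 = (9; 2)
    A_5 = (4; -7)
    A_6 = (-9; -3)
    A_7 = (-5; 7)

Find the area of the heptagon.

Σ = (-43) + (-5) + (-39) + (-71) + (-75) + (-78) + (-10) = -321
Area = |Σ|/2 = 160.5.

160.5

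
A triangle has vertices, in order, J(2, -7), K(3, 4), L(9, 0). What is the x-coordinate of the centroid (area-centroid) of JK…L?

Apply Gauss's area formula. First the cross-terms c_i = x_i·y_{i+1} − x_{i+1}·y_i:
  29, -36, -63  ⇒  2A = -70, A = -35.
Then Σ (x_i + x_{i+1})·c_i = -980, so x̄ = -980 / (6·(-35)) = 14/3.

14/3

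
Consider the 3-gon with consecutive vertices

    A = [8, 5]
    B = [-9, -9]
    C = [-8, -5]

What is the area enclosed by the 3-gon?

Apply the surveyor's formula: 2A = Σ (x_i·y_{i+1} − x_{i+1}·y_i), indices taken mod 3.
Cross-terms: -27, -27, 0  ⇒  Σ = -54
Area = |Σ|/2 = 27.

27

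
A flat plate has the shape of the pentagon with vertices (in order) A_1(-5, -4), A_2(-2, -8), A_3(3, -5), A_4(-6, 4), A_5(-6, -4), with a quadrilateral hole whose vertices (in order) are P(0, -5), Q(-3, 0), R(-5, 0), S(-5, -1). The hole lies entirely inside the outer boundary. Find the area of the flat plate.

Outer boundary:
Apply the shoelace (surveyor's) formula: 2A = Σ (x_i·y_{i+1} − x_{i+1}·y_i), indices taken mod 5.
A_1→A_2: (-5)(-8) − (-2)(-4) = 32
A_2→A_3: (-2)(-5) − (3)(-8) = 34
A_3→A_4: (3)(4) − (-6)(-5) = -18
A_4→A_5: (-6)(-4) − (-6)(4) = 48
A_5→A_1: (-6)(-4) − (-5)(-4) = 4
Σ = 100
Area = |Σ|/2 = 50.
Hole:
Apply the shoelace (surveyor's) formula: 2A = Σ (x_i·y_{i+1} − x_{i+1}·y_i), indices taken mod 4.
Cross-terms: -15, 0, 5, 25  ⇒  Σ = 15
Area = |Σ|/2 = 7.5.
Net area = 50 − 7.5 = 42.5.

42.5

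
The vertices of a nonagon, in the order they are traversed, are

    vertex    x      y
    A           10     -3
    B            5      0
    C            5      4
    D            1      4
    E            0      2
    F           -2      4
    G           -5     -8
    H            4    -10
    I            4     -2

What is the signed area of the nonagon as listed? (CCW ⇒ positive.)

107.5

Apply Gauss's area formula: 2A = Σ (x_i·y_{i+1} − x_{i+1}·y_i), indices taken mod 9.
Σ = (15) + (20) + (16) + (2) + (4) + (36) + (82) + (32) + (8) = 215
Signed area = Σ/2 = 107.5 (positive ⇒ counter-clockwise traversal).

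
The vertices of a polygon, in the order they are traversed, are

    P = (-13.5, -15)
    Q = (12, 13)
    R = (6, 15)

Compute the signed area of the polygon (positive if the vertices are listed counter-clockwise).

109.5

Apply Gauss's area formula: 2A = Σ (x_i·y_{i+1} − x_{i+1}·y_i), indices taken mod 3.
Σ = (4.5) + (102) + (112.5) = 219
Signed area = Σ/2 = 109.5 (positive ⇒ counter-clockwise traversal).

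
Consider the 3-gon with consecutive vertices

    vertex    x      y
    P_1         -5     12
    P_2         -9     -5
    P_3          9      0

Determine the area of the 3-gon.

143

Cross-terms: 133, 45, 108  ⇒  Σ = 286
Area = |Σ|/2 = 143.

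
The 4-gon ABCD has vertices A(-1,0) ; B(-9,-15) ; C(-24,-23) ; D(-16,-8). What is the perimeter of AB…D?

|AB| = √((-8)² + (-15)²) = √289 = 17
|BC| = √((-15)² + (-8)²) = √289 = 17
|CD| = √((8)² + (15)²) = √289 = 17
|DA| = √((15)² + (8)²) = √289 = 17
Perimeter = 17 + 17 + 17 + 17 = 68.

68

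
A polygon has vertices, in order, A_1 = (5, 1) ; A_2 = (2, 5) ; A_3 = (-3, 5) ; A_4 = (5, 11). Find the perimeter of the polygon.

|A_1A_2| = √((-3)² + (4)²) = √25 = 5
|A_2A_3| = √((-5)² + (0)²) = √25 = 5
|A_3A_4| = √((8)² + (6)²) = √100 = 10
|A_4A_1| = √((0)² + (-10)²) = √100 = 10
Perimeter = 5 + 5 + 10 + 10 = 30.

30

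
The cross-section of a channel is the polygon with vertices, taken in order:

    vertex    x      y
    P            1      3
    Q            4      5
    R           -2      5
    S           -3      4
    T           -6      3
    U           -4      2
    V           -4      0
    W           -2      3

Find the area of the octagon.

Apply the shoelace formula: 2A = Σ (x_i·y_{i+1} − x_{i+1}·y_i), indices taken mod 8.
Σ = (-7) + (30) + (7) + (15) + (0) + (8) + (-12) + (-9) = 32
Area = |Σ|/2 = 16.

16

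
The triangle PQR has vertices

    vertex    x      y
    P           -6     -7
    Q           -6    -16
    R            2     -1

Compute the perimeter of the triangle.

36

|PQ| = √((0)² + (-9)²) = √81 = 9
|QR| = √((8)² + (15)²) = √289 = 17
|RP| = √((-8)² + (-6)²) = √100 = 10
Perimeter = 9 + 17 + 10 = 36.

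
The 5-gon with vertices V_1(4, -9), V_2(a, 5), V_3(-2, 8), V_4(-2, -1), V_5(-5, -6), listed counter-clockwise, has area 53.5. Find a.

-1

Write out the shoelace sum; only the two edges meeting at V_2 involve a:
2·Area = [(4·5 − a·(-9)) + (a·8 − (-2)·5)] + 94
       = 17·a + 124 = 107
⇒ a = -1.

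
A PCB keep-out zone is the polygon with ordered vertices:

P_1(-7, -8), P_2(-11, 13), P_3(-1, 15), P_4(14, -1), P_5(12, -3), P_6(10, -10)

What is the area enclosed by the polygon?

Σ = (-179) + (-152) + (-209) + (-30) + (-90) + (-150) = -810
Area = |Σ|/2 = 405.

405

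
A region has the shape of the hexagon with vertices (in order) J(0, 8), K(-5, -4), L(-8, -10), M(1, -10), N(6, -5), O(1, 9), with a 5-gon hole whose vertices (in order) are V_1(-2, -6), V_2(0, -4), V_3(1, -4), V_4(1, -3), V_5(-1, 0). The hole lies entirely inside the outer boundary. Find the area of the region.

127

Outer boundary:
Σ = (40) + (18) + (90) + (55) + (59) + (8) = 270
Area = |Σ|/2 = 135.
Hole:
Apply Gauss's area formula: 2A = Σ (x_i·y_{i+1} − x_{i+1}·y_i), indices taken mod 5.
V_1→V_2: (-2)(-4) − (0)(-6) = 8
V_2→V_3: (0)(-4) − (1)(-4) = 4
V_3→V_4: (1)(-3) − (1)(-4) = 1
V_4→V_5: (1)(0) − (-1)(-3) = -3
V_5→V_1: (-1)(-6) − (-2)(0) = 6
Σ = 16
Area = |Σ|/2 = 8.
Net area = 135 − 8 = 127.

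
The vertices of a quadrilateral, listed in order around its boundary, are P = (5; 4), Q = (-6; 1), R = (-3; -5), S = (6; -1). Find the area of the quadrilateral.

Apply the surveyor's formula: 2A = Σ (x_i·y_{i+1} − x_{i+1}·y_i), indices taken mod 4.
P→Q: (5)(1) − (-6)(4) = 29
Q→R: (-6)(-5) − (-3)(1) = 33
R→S: (-3)(-1) − (6)(-5) = 33
S→P: (6)(4) − (5)(-1) = 29
Σ = 124
Area = |Σ|/2 = 62.

62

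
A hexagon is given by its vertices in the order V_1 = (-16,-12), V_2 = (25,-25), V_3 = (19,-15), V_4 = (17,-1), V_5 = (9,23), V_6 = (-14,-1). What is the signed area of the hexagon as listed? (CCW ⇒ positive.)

Apply Gauss's area formula: 2A = Σ (x_i·y_{i+1} − x_{i+1}·y_i), indices taken mod 6.
Σ = (700) + (100) + (236) + (400) + (313) + (152) = 1901
Signed area = Σ/2 = 950.5 (positive ⇒ counter-clockwise traversal).

950.5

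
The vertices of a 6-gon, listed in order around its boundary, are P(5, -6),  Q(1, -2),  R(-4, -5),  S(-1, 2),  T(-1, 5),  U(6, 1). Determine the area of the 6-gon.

Apply the surveyor's formula: 2A = Σ (x_i·y_{i+1} − x_{i+1}·y_i), indices taken mod 6.
Σ = (-4) + (-13) + (-13) + (-3) + (-31) + (-41) = -105
Area = |Σ|/2 = 52.5.

52.5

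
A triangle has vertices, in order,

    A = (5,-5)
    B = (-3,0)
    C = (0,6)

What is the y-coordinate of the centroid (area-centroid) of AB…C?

Apply the shoelace formula. First the cross-terms c_i = x_i·y_{i+1} − x_{i+1}·y_i:
  -15, -18, -30  ⇒  2A = -63, A = -31.5.
Then Σ (y_i + y_{i+1})·c_i = -63, so ȳ = -63 / (6·(-31.5)) = 1/3.

1/3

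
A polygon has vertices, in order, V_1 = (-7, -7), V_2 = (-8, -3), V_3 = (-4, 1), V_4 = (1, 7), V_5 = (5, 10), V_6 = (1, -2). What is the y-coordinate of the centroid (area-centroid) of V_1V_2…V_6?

119/225

Apply the shoelace formula. First the cross-terms c_i = x_i·y_{i+1} − x_{i+1}·y_i:
  -35, -20, -29, -25, -20, -21  ⇒  2A = -150, A = -75.
Then Σ (y_i + y_{i+1})·c_i = -238, so ȳ = -238 / (6·(-75)) = 119/225.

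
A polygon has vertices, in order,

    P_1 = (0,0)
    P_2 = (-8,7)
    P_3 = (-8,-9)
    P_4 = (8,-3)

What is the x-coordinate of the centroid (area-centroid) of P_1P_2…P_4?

Apply the shoelace formula. First the cross-terms c_i = x_i·y_{i+1} − x_{i+1}·y_i:
  0, 128, 96, 0  ⇒  2A = 224, A = 112.
Then Σ (x_i + x_{i+1})·c_i = -2048, so x̄ = -2048 / (6·112) = -64/21.

-64/21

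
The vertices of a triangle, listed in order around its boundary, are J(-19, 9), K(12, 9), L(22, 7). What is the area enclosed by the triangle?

Cross-terms: -279, -114, 331  ⇒  Σ = -62
Area = |Σ|/2 = 31.

31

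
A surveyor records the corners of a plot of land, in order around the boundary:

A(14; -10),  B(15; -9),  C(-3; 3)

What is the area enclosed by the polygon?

Σ = (24) + (18) + (-12) = 30
Area = |Σ|/2 = 15.

15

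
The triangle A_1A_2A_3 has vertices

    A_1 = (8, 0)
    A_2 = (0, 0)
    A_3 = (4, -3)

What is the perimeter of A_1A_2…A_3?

|A_1A_2| = √((-8)² + (0)²) = √64 = 8
|A_2A_3| = √((4)² + (-3)²) = √25 = 5
|A_3A_1| = √((4)² + (3)²) = √25 = 5
Perimeter = 8 + 5 + 5 = 18.

18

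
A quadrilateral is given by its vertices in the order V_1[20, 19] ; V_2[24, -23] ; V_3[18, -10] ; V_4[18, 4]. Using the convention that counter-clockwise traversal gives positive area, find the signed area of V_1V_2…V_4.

-114

Apply the shoelace formula: 2A = Σ (x_i·y_{i+1} − x_{i+1}·y_i), indices taken mod 4.
Σ = (-916) + (174) + (252) + (262) = -228
Signed area = Σ/2 = -114 (negative ⇒ clockwise traversal).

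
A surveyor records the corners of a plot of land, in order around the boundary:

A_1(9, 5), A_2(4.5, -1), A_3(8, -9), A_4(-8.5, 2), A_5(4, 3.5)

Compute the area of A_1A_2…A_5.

86.875

Apply the shoelace (surveyor's) formula: 2A = Σ (x_i·y_{i+1} − x_{i+1}·y_i), indices taken mod 5.
Σ = (-31.5) + (-32.5) + (-60.5) + (-37.75) + (-11.5) = -173.75
Area = |Σ|/2 = 86.875.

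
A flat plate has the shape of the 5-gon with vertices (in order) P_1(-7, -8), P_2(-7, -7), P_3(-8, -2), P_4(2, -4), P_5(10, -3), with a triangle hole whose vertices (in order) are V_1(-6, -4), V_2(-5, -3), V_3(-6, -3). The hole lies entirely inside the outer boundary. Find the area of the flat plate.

Outer boundary:
P_1→P_2: (-7)(-7) − (-7)(-8) = -7
P_2→P_3: (-7)(-2) − (-8)(-7) = -42
P_3→P_4: (-8)(-4) − (2)(-2) = 36
P_4→P_5: (2)(-3) − (10)(-4) = 34
P_5→P_1: (10)(-8) − (-7)(-3) = -101
Σ = -80
Area = |Σ|/2 = 40.
Hole:
Apply the shoelace formula: 2A = Σ (x_i·y_{i+1} − x_{i+1}·y_i), indices taken mod 3.
Σ = (-2) + (-3) + (6) = 1
Area = |Σ|/2 = 0.5.
Net area = 40 − 0.5 = 39.5.

39.5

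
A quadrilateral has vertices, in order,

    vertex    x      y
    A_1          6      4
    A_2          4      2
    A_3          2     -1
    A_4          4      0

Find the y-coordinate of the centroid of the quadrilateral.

7/6

Apply Gauss's area formula. First the cross-terms c_i = x_i·y_{i+1} − x_{i+1}·y_i:
  -4, -8, 4, 16  ⇒  2A = 8, A = 4.
Then Σ (y_i + y_{i+1})·c_i = 28, so ȳ = 28 / (6·4) = 7/6.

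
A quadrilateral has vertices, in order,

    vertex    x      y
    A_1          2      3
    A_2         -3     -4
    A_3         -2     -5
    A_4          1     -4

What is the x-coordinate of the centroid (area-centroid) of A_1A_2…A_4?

-1/6

Apply the shoelace formula. First the cross-terms c_i = x_i·y_{i+1} − x_{i+1}·y_i:
  1, 7, 13, 11  ⇒  2A = 32, A = 16.
Then Σ (x_i + x_{i+1})·c_i = -16, so x̄ = -16 / (6·16) = -1/6.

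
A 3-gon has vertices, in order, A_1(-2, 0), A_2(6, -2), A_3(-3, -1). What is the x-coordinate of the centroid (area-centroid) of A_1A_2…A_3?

Apply the shoelace formula. First the cross-terms c_i = x_i·y_{i+1} − x_{i+1}·y_i:
  4, -12, -2  ⇒  2A = -10, A = -5.
Then Σ (x_i + x_{i+1})·c_i = -10, so x̄ = -10 / (6·(-5)) = 1/3.

1/3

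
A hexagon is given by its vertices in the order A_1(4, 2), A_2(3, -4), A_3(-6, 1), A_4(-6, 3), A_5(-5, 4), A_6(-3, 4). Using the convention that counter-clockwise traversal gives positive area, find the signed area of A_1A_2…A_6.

-47

Apply the shoelace (surveyor's) formula: 2A = Σ (x_i·y_{i+1} − x_{i+1}·y_i), indices taken mod 6.
A_1→A_2: (4)(-4) − (3)(2) = -22
A_2→A_3: (3)(1) − (-6)(-4) = -21
A_3→A_4: (-6)(3) − (-6)(1) = -12
A_4→A_5: (-6)(4) − (-5)(3) = -9
A_5→A_6: (-5)(4) − (-3)(4) = -8
A_6→A_1: (-3)(2) − (4)(4) = -22
Σ = -94
Signed area = Σ/2 = -47 (negative ⇒ clockwise traversal).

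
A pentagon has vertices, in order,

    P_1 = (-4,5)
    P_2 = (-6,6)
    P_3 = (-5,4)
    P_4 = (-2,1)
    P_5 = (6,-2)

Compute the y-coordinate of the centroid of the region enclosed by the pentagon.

209/105

Apply the shoelace formula. First the cross-terms c_i = x_i·y_{i+1} − x_{i+1}·y_i:
  6, 6, 3, -2, 22  ⇒  2A = 35, A = 17.5.
Then Σ (y_i + y_{i+1})·c_i = 209, so ȳ = 209 / (6·17.5) = 209/105.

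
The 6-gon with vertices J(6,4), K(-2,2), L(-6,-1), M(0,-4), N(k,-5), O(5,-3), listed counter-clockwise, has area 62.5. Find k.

Write out the shoelace sum; only the two edges meeting at N involve k:
2·Area = [(0·(-5) − k·(-4)) + (k·(-3) − 5·(-5))] + 96
       = 1·k + 121 = 125
⇒ k = 4.

4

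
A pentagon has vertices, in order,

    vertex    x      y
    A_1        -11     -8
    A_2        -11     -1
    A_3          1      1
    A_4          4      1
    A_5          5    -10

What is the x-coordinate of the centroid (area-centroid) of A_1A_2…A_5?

-758/285

Apply the surveyor's formula. First the cross-terms c_i = x_i·y_{i+1} − x_{i+1}·y_i:
  -77, -10, -3, -45, -150  ⇒  2A = -285, A = -142.5.
Then Σ (x_i + x_{i+1})·c_i = 2274, so x̄ = 2274 / (6·(-142.5)) = -758/285.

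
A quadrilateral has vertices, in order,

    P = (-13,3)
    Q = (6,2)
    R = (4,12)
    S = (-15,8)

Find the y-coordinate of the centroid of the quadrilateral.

1855/291

Apply the shoelace formula. First the cross-terms c_i = x_i·y_{i+1} − x_{i+1}·y_i:
  -44, 64, 212, 59  ⇒  2A = 291, A = 145.5.
Then Σ (y_i + y_{i+1})·c_i = 5565, so ȳ = 5565 / (6·145.5) = 1855/291.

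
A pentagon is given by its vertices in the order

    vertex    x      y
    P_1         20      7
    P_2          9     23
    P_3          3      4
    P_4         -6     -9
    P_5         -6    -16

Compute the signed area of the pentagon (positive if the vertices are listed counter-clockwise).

P_1→P_2: (20)(23) − (9)(7) = 397
P_2→P_3: (9)(4) − (3)(23) = -33
P_3→P_4: (3)(-9) − (-6)(4) = -3
P_4→P_5: (-6)(-16) − (-6)(-9) = 42
P_5→P_1: (-6)(7) − (20)(-16) = 278
Σ = 681
Signed area = Σ/2 = 340.5 (positive ⇒ counter-clockwise traversal).

340.5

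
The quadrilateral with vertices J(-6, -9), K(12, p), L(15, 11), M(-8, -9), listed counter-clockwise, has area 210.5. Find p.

The doubled signed area Σ (x_i y_{i+1} − x_{i+1} y_i) is linear in p.
With p=0 it equals 211; the coefficient of p is -21 (from the two edges through K).
So -21·p + 211 = 2·210.5 = 421 ⇒ p = -10.

-10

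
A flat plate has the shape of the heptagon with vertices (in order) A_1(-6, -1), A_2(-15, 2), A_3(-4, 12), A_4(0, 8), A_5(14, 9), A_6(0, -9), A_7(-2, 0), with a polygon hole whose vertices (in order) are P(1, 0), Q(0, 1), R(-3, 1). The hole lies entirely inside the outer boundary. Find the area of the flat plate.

Outer boundary:
Apply the shoelace (surveyor's) formula: 2A = Σ (x_i·y_{i+1} − x_{i+1}·y_i), indices taken mod 7.
A_1→A_2: (-6)(2) − (-15)(-1) = -27
A_2→A_3: (-15)(12) − (-4)(2) = -172
A_3→A_4: (-4)(8) − (0)(12) = -32
A_4→A_5: (0)(9) − (14)(8) = -112
A_5→A_6: (14)(-9) − (0)(9) = -126
A_6→A_7: (0)(0) − (-2)(-9) = -18
A_7→A_1: (-2)(-1) − (-6)(0) = 2
Σ = -485
Area = |Σ|/2 = 242.5.
Hole:
Apply Gauss's area formula: 2A = Σ (x_i·y_{i+1} − x_{i+1}·y_i), indices taken mod 3.
Σ = (1) + (3) + (-1) = 3
Area = |Σ|/2 = 1.5.
Net area = 242.5 − 1.5 = 241.

241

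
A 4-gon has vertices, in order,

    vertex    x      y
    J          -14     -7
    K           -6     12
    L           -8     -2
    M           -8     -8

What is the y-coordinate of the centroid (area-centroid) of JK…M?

-13/11

Apply the surveyor's formula. First the cross-terms c_i = x_i·y_{i+1} − x_{i+1}·y_i:
  -210, 108, 48, -56  ⇒  2A = -110, A = -55.
Then Σ (y_i + y_{i+1})·c_i = 390, so ȳ = 390 / (6·(-55)) = -13/11.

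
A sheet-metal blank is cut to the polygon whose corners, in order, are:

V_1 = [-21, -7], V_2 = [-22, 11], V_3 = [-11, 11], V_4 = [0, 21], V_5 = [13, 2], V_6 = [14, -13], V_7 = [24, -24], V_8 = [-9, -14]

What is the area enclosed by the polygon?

1007

Cross-terms: -385, -121, -231, -273, -197, -24, -552, -231  ⇒  Σ = -2014
Area = |Σ|/2 = 1007.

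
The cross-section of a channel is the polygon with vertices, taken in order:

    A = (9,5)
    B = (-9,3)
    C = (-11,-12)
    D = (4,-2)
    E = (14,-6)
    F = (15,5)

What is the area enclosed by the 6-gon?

238.5

Apply the surveyor's formula: 2A = Σ (x_i·y_{i+1} − x_{i+1}·y_i), indices taken mod 6.
A→B: (9)(3) − (-9)(5) = 72
B→C: (-9)(-12) − (-11)(3) = 141
C→D: (-11)(-2) − (4)(-12) = 70
D→E: (4)(-6) − (14)(-2) = 4
E→F: (14)(5) − (15)(-6) = 160
F→A: (15)(5) − (9)(5) = 30
Σ = 477
Area = |Σ|/2 = 238.5.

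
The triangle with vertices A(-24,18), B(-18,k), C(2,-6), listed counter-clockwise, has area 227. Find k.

Write out the shoelace sum; only the two edges meeting at B involve k:
2·Area = [((-24)·k − (-18)·18) + ((-18)·(-6) − 2·k)] + -108
       = -26·k + 324 = 454
⇒ k = -5.

-5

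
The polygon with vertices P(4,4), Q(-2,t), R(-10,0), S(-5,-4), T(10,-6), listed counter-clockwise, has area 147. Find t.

Write out the shoelace sum; only the two edges meeting at Q involve t:
2·Area = [(4·t − (-2)·4) + ((-2)·0 − (-10)·t)] + 174
       = 14·t + 182 = 294
⇒ t = 8.

8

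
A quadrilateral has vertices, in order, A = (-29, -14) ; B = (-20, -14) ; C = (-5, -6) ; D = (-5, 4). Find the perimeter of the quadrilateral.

66

|AB| = √((9)² + (0)²) = √81 = 9
|BC| = √((15)² + (8)²) = √289 = 17
|CD| = √((0)² + (10)²) = √100 = 10
|DA| = √((-24)² + (-18)²) = √900 = 30
Perimeter = 9 + 17 + 10 + 30 = 66.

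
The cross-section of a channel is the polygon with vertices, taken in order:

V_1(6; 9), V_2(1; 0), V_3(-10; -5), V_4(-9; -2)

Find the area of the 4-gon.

54

Apply the shoelace (surveyor's) formula: 2A = Σ (x_i·y_{i+1} − x_{i+1}·y_i), indices taken mod 4.
Cross-terms: -9, -5, -25, -69  ⇒  Σ = -108
Area = |Σ|/2 = 54.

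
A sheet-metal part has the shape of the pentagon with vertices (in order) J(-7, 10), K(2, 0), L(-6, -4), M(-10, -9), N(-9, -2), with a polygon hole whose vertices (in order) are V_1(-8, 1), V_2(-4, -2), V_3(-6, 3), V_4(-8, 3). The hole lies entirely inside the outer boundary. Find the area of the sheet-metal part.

80.5

Outer boundary:
J→K: (-7)(0) − (2)(10) = -20
K→L: (2)(-4) − (-6)(0) = -8
L→M: (-6)(-9) − (-10)(-4) = 14
M→N: (-10)(-2) − (-9)(-9) = -61
N→J: (-9)(10) − (-7)(-2) = -104
Σ = -179
Area = |Σ|/2 = 89.5.
Hole:
Apply the surveyor's formula: 2A = Σ (x_i·y_{i+1} − x_{i+1}·y_i), indices taken mod 4.
Σ = (20) + (-24) + (6) + (16) = 18
Area = |Σ|/2 = 9.
Net area = 89.5 − 9 = 80.5.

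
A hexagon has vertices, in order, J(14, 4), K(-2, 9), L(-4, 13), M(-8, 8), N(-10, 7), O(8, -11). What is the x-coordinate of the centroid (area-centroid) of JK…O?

Apply the shoelace formula. First the cross-terms c_i = x_i·y_{i+1} − x_{i+1}·y_i:
  134, 10, 72, 24, 54, 186  ⇒  2A = 480, A = 240.
Then Σ (x_i + x_{i+1})·c_i = 4236, so x̄ = 4236 / (6·240) = 353/120.

353/120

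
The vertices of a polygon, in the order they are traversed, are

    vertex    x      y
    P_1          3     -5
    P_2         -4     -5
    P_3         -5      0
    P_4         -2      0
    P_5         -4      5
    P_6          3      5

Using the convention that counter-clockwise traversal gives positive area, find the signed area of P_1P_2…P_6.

Σ = (-35) + (-25) + (0) + (-10) + (-35) + (-30) = -135
Signed area = Σ/2 = -67.5 (negative ⇒ clockwise traversal).

-67.5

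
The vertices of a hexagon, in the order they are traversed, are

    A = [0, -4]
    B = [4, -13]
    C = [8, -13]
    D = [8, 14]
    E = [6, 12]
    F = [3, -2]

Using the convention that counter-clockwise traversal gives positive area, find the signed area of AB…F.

118

Σ = (16) + (52) + (216) + (12) + (-48) + (-12) = 236
Signed area = Σ/2 = 118 (positive ⇒ counter-clockwise traversal).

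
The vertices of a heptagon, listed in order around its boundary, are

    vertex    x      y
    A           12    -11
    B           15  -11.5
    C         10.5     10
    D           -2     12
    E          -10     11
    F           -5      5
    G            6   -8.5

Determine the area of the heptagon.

Apply Gauss's area formula: 2A = Σ (x_i·y_{i+1} − x_{i+1}·y_i), indices taken mod 7.
A→B: (12)(-11.5) − (15)(-11) = 27
B→C: (15)(10) − (10.5)(-11.5) = 270.75
C→D: (10.5)(12) − (-2)(10) = 146
D→E: (-2)(11) − (-10)(12) = 98
E→F: (-10)(5) − (-5)(11) = 5
F→G: (-5)(-8.5) − (6)(5) = 12.5
G→A: (6)(-11) − (12)(-8.5) = 36
Σ = 595.25
Area = |Σ|/2 = 297.625.

297.625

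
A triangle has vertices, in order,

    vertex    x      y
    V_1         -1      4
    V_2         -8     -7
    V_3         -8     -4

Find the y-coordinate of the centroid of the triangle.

-7/3

Apply the shoelace (surveyor's) formula. First the cross-terms c_i = x_i·y_{i+1} − x_{i+1}·y_i:
  39, -24, -36  ⇒  2A = -21, A = -10.5.
Then Σ (y_i + y_{i+1})·c_i = 147, so ȳ = 147 / (6·(-10.5)) = -7/3.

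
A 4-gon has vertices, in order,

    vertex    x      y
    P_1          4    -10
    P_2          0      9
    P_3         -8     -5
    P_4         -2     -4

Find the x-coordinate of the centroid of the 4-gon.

-290/249

Apply the shoelace formula. First the cross-terms c_i = x_i·y_{i+1} − x_{i+1}·y_i:
  36, 72, 22, 36  ⇒  2A = 166, A = 83.
Then Σ (x_i + x_{i+1})·c_i = -580, so x̄ = -580 / (6·83) = -290/249.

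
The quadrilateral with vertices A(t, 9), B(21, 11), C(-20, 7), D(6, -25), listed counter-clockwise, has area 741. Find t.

22

The doubled signed area Σ (x_i y_{i+1} − x_{i+1} y_i) is linear in t.
With t=0 it equals 690; the coefficient of t is 36 (from the two edges through A).
So 36·t + 690 = 2·741 = 1482 ⇒ t = 22.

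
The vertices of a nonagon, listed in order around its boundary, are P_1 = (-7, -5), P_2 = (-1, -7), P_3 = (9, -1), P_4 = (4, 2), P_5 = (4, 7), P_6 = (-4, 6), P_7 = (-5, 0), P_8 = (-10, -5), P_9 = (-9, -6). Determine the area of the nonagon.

Apply the shoelace (surveyor's) formula: 2A = Σ (x_i·y_{i+1} − x_{i+1}·y_i), indices taken mod 9.
P_1→P_2: (-7)(-7) − (-1)(-5) = 44
P_2→P_3: (-1)(-1) − (9)(-7) = 64
P_3→P_4: (9)(2) − (4)(-1) = 22
P_4→P_5: (4)(7) − (4)(2) = 20
P_5→P_6: (4)(6) − (-4)(7) = 52
P_6→P_7: (-4)(0) − (-5)(6) = 30
P_7→P_8: (-5)(-5) − (-10)(0) = 25
P_8→P_9: (-10)(-6) − (-9)(-5) = 15
P_9→P_1: (-9)(-5) − (-7)(-6) = 3
Σ = 275
Area = |Σ|/2 = 137.5.

137.5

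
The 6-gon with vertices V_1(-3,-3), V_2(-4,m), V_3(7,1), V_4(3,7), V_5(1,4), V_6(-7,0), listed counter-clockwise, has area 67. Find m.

Write out the shoelace sum; only the two edges meeting at V_2 involve m:
2·Area = [((-3)·m − (-4)·(-3)) + ((-4)·1 − 7·m)] + 100
       = -10·m + 84 = 134
⇒ m = -5.

-5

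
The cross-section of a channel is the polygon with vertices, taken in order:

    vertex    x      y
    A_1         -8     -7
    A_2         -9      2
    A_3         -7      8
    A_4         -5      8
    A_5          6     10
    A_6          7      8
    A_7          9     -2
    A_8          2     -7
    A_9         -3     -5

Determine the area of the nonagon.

234

Apply the shoelace formula: 2A = Σ (x_i·y_{i+1} − x_{i+1}·y_i), indices taken mod 9.
Σ = (-79) + (-58) + (-16) + (-98) + (-22) + (-86) + (-59) + (-31) + (-19) = -468
Area = |Σ|/2 = 234.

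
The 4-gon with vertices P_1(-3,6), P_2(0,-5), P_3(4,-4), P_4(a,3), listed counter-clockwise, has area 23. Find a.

The doubled signed area Σ (x_i y_{i+1} − x_{i+1} y_i) is linear in a.
With a=0 it equals 56; the coefficient of a is 10 (from the two edges through P_4).
So 10·a + 56 = 2·23 = 46 ⇒ a = -1.

-1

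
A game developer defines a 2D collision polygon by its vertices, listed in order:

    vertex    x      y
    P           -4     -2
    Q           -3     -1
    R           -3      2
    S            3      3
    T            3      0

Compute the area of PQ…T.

Apply the shoelace formula: 2A = Σ (x_i·y_{i+1} − x_{i+1}·y_i), indices taken mod 5.
Cross-terms: -2, -9, -15, -9, -6  ⇒  Σ = -41
Area = |Σ|/2 = 20.5.

20.5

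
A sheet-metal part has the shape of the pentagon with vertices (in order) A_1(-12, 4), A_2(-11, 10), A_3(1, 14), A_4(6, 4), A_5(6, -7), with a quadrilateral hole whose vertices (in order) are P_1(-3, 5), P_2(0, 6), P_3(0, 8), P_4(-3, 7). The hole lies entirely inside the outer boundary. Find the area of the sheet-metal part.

217

Outer boundary:
Σ = (-76) + (-164) + (-80) + (-66) + (-60) = -446
Area = |Σ|/2 = 223.
Hole:
Apply the surveyor's formula: 2A = Σ (x_i·y_{i+1} − x_{i+1}·y_i), indices taken mod 4.
Cross-terms: -18, 0, 24, 6  ⇒  Σ = 12
Area = |Σ|/2 = 6.
Net area = 223 − 6 = 217.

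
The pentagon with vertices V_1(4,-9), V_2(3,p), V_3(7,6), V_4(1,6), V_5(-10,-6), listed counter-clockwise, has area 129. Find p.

-3

Write out the shoelace sum; only the two edges meeting at V_2 involve p:
2·Area = [(4·p − 3·(-9)) + (3·6 − 7·p)] + 204
       = -3·p + 249 = 258
⇒ p = -3.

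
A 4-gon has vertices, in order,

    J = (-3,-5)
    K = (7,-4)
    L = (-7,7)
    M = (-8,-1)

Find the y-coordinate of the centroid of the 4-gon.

Apply the surveyor's formula. First the cross-terms c_i = x_i·y_{i+1} − x_{i+1}·y_i:
  47, 21, 63, 37  ⇒  2A = 168, A = 84.
Then Σ (y_i + y_{i+1})·c_i = -204, so ȳ = -204 / (6·84) = -17/42.

-17/42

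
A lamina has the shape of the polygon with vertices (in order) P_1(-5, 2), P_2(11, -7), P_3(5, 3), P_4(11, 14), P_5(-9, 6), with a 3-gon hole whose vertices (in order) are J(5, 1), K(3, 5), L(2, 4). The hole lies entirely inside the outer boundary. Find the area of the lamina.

Outer boundary:
P_1→P_2: (-5)(-7) − (11)(2) = 13
P_2→P_3: (11)(3) − (5)(-7) = 68
P_3→P_4: (5)(14) − (11)(3) = 37
P_4→P_5: (11)(6) − (-9)(14) = 192
P_5→P_1: (-9)(2) − (-5)(6) = 12
Σ = 322
Area = |Σ|/2 = 161.
Hole:
Apply Gauss's area formula: 2A = Σ (x_i·y_{i+1} − x_{i+1}·y_i), indices taken mod 3.
Cross-terms: 22, 2, -18  ⇒  Σ = 6
Area = |Σ|/2 = 3.
Net area = 161 − 3 = 158.

158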